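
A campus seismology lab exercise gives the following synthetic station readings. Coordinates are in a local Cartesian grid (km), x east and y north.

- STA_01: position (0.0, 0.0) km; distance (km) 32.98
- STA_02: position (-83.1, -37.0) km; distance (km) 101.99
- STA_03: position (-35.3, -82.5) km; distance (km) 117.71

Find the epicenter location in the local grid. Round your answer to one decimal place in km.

x ≈ -8.0 km, y ≈ 32.0 km

Circle about each station: x² + y² = 32.98²; (x + 83.1)² + (y + 37.0)² = 101.99²; (x + 35.3)² + (y + 82.5)² = 117.71².
Subtracting pairs of circle equations eliminates x²+y² and gives linear equations (the radical axes):
-166.2 x − 74.0 y = -1039.67
-70.6 x − 165.0 y = -4715.62
Solving the 2×2 system: x ≈ -8.0, y ≈ 32.0 km.
Check against STA_01 (with the unrounded x, y): √(x²+y²) = 32.98 ≈ 32.98 km. ✓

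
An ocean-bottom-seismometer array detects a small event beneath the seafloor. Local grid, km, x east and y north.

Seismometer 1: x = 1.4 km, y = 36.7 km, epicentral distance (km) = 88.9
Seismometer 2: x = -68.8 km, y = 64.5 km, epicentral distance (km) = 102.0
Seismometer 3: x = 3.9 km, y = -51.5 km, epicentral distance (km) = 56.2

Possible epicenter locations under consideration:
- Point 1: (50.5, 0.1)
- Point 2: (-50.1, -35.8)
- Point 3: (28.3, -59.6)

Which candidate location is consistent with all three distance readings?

For each candidate, compare |candidate − station| to the reported distance:
Point 1: residuals Seismometer 1 27.7, Seismometer 2 33.6, Seismometer 3 13.3 → max 33.6 km
Point 2: residuals Seismometer 1 0.0, Seismometer 2 0.0, Seismometer 3 0.0 → max 0.0 km
Point 3: residuals Seismometer 1 11.1, Seismometer 2 55.6, Seismometer 3 30.5 → max 55.6 km
Only Point 2 has all residuals ≈ 0.

Point 2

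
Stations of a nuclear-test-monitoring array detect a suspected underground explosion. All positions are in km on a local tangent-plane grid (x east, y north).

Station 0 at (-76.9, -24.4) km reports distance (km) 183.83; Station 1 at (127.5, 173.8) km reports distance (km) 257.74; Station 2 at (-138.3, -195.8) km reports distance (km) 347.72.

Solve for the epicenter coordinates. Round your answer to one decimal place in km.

Circle about each station: (x + 76.9)² + (y + 24.4)² = 183.83²; (x − 127.5)² + (y − 173.8)² = 257.74²; (x + 138.3)² + (y + 195.8)² = 347.72².
Subtracting the Station 0 equation from the Station 1 and Station 2 equations removes the quadratic terms:
408.8 x + 396.4 y = 7317.28
-122.8 x − 342.8 y = -36160.17
Solving the 2×2 system: x ≈ -129.3, y ≈ 151.8 km.

-129.3 km east, 151.8 km north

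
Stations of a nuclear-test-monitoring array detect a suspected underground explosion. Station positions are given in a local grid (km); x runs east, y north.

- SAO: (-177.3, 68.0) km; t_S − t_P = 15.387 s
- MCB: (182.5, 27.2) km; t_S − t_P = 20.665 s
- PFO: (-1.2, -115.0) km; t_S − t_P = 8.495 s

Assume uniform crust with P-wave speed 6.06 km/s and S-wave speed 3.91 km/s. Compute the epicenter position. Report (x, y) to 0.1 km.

(-38.2, -29.0)

Distance from S−P lag: d = Δt · v_P v_S / (v_P − v_S) = Δt · (6.06·3.91)/(6.06−3.91) ≈ 11.0207·Δt.
So d_SAO = 169.58, d_MCB = 227.74, d_PFO = 93.62 km.
Circle about each station: (x + 177.3)² + (y − 68.0)² = 169.58²; (x − 182.5)² + (y − 27.2)² = 227.74²; (x + 1.2)² + (y + 115.0)² = 93.62².
Subtracting the SAO equation from the MCB and PFO equations removes the quadratic terms:
719.6 x − 81.6 y = -25121.33
352.2 x − 366.0 y = -2840.18
Solving the 2×2 system: x ≈ -38.2, y ≈ -29.0 km.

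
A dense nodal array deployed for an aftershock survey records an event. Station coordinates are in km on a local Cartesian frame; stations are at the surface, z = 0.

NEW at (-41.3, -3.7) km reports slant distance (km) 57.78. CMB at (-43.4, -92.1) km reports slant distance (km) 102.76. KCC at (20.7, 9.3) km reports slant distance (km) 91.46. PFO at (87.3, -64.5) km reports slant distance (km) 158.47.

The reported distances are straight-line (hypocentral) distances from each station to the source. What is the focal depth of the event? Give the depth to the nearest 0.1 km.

57.2 km

Each station gives a sphere (x−x_i)² + (y−y_i)² + z² = d_i² (stations at z=0).
Subtracting the NEW sphere from CMB and KCC: z² cancels, leaving linear equations in x and y:
-4.2 x − 176.8 y = 1425.50
124.0 x + 26.0 y = -6230.80
Solving: x ≈ -48.801, y ≈ -6.903 km (keep extra digits for the depth step; rounded: -48.8, -6.9).
Then from the NEW sphere: z² = 57.78² − (x + 41.3)² − (y + 3.7)² with x = -48.801, y = -6.903, so z ≈ 57.201 ≈ 57.2 km.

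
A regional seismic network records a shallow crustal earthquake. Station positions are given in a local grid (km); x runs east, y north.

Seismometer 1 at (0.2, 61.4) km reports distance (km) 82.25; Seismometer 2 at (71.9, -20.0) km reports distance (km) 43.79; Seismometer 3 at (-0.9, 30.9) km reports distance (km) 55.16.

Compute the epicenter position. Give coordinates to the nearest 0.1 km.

28.3 km east, -15.9 km north

Circle about each station: (x − 0.2)² + (y − 61.4)² = 82.25²; (x − 71.9)² + (y + 20.0)² = 43.79²; (x + 0.9)² + (y − 30.9)² = 55.16².
Subtracting pairs of circle equations eliminates x²+y² and gives linear equations (the radical axes):
143.4 x − 162.8 y = 6647.11
-2.2 x − 61.0 y = 908.06
Solving the 2×2 system: x ≈ 28.3, y ≈ -15.9 km.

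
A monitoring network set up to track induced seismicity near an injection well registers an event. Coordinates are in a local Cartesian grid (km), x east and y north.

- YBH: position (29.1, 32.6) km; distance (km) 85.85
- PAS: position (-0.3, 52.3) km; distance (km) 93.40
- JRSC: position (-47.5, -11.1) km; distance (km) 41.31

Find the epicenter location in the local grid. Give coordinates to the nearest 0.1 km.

Circle about each station: (x − 29.1)² + (y − 32.6)² = 85.85²; (x + 0.3)² + (y − 52.3)² = 93.40²; (x + 47.5)² + (y + 11.1)² = 41.31².
Subtracting pairs of circle equations eliminates x²+y² and gives linear equations (the radical axes):
-58.8 x + 39.4 y = -527.53
-153.2 x − 87.4 y = 6133.60
Solving the 2×2 system: x ≈ -17.5, y ≈ -39.5 km.

(-17.5, -39.5)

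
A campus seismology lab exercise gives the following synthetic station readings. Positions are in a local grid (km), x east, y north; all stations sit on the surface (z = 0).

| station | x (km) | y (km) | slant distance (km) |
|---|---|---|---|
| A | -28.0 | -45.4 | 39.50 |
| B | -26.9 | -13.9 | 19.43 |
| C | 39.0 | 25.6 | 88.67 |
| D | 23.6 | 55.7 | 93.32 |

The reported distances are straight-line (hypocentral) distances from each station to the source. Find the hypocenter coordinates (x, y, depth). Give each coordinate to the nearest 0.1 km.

(-41.0, -10.4, 12.9)

Each station gives a sphere (x−x_i)² + (y−y_i)² + z² = d_i² (stations at z=0).
Subtracting the A sphere from B and C: z² cancels, leaving linear equations in x and y:
2.2 x + 63.0 y = -745.61
134.0 x + 142.0 y = -6970.92
Solving: x ≈ -40.997, y ≈ -10.404 km (keep extra digits for the depth step; rounded: -41.0, -10.4).
Then from the A sphere: z² = 39.50² − (x + 28.0)² − (y + 45.4)² with x = -40.997, y = -10.404, so z ≈ 12.908 ≈ 12.9 km.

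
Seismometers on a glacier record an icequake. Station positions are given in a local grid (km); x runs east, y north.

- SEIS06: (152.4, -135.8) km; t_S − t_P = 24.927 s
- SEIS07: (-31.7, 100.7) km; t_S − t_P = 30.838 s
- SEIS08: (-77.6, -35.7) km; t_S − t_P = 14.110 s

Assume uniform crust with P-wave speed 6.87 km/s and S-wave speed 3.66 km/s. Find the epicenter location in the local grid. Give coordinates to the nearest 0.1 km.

-42.8 km east, -140.6 km north

Distance from S−P lag: d = Δt · v_P v_S / (v_P − v_S) = Δt · (6.87·3.66)/(6.87−3.66) ≈ 7.8331·Δt.
So d_SEIS06 = 195.26, d_SEIS07 = 241.56, d_SEIS08 = 110.52 km.
Circle about each station: (x − 152.4)² + (y + 135.8)² = 195.26²; (x + 31.7)² + (y − 100.7)² = 241.56²; (x + 77.6)² + (y + 35.7)² = 110.52².
Subtracting the SEIS06 equation from the SEIS07 and SEIS08 equations removes the quadratic terms:
-368.2 x + 473.0 y = -50746.79
-460.0 x + 200.2 y = -8459.35
Solving the 2×2 system: x ≈ -42.8, y ≈ -140.6 km.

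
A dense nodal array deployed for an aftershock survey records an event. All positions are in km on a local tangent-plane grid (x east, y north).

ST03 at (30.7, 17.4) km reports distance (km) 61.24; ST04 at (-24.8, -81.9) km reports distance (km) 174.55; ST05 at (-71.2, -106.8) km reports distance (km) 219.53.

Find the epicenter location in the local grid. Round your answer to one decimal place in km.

x ≈ 52.3 km, y ≈ 74.7 km

Circle about each station: (x − 30.7)² + (y − 17.4)² = 61.24²; (x + 24.8)² + (y + 81.9)² = 174.55²; (x + 71.2)² + (y + 106.8)² = 219.53².
Subtracting the ST03 equation from the ST04 and ST05 equations removes the quadratic terms:
-111.0 x − 198.6 y = -20639.96
-203.8 x − 248.4 y = -29212.65
Solving the 2×2 system: x ≈ 52.3, y ≈ 74.7 km.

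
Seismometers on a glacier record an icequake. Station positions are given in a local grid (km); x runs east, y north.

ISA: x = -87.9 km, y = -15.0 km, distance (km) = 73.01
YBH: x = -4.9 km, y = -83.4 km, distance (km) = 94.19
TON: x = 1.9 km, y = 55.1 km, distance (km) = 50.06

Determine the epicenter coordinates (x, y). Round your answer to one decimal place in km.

Circle about each station: (x + 87.9)² + (y + 15.0)² = 73.01²; (x + 4.9)² + (y + 83.4)² = 94.19²; (x − 1.9)² + (y − 55.1)² = 50.06².
Subtracting pairs of circle equations eliminates x²+y² and gives linear equations (the radical axes):
166.0 x − 136.8 y = -4513.14
179.6 x + 140.2 y = -2087.33
Solving the 2×2 system: x ≈ -19.2, y ≈ 9.7 km.

-19.2 km east, 9.7 km north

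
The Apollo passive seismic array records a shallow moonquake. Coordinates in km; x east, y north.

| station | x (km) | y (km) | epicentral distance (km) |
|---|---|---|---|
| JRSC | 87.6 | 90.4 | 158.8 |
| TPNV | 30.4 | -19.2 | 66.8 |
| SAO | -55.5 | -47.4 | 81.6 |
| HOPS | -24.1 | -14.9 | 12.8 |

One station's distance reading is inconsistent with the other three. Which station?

SAO

Solve using three stations at a time. Using JRSC, TPNV, HOPS (subtract circle equations pairwise → linear system) gives (x, y) ≈ (-35.7, -9.7).
Distances from that point to each station vs reported:
  JRSC: calculated 158.8 vs reported 158.8 → residual 0.0 km
  TPNV: calculated 66.8 vs reported 66.8 → residual 0.0 km
  SAO: calculated 42.6 vs reported 81.6 → residual 39.0 km
  HOPS: calculated 12.7 vs reported 12.8 → residual 0.1 km
JRSC, TPNV, HOPS are mutually consistent (residuals ≈ 0); SAO is off by 39.0 km.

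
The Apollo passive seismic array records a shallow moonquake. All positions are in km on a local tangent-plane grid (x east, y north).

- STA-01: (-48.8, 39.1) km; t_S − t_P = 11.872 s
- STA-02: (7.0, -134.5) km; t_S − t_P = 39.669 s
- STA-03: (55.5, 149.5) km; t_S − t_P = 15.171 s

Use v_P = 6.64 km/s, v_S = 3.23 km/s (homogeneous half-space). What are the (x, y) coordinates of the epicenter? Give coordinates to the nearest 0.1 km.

Distance from S−P lag: d = Δt · v_P v_S / (v_P − v_S) = Δt · (6.64·3.23)/(6.64−3.23) ≈ 6.2895·Δt.
So d_STA-01 = 74.67, d_STA-02 = 249.50, d_STA-03 = 95.42 km.
Circle about each station: (x + 48.8)² + (y − 39.1)² = 74.67²; (x − 7.0)² + (y + 134.5)² = 249.50²; (x − 55.5)² + (y − 149.5)² = 95.42².
Subtracting the STA-01 equation from the STA-02 and STA-03 equations removes the quadratic terms:
111.6 x − 347.2 y = -42445.64
208.6 x + 220.8 y = 17990.88
Solving the 2×2 system: x ≈ -32.2, y ≈ 111.9 km.

-32.2 km east, 111.9 km north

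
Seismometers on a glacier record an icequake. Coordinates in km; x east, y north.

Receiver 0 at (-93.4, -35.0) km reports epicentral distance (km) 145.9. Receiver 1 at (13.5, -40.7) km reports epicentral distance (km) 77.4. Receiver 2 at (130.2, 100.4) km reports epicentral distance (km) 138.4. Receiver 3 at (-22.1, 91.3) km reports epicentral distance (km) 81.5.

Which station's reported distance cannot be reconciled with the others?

Receiver 2

Solve using three stations at a time. Using Receiver 0, Receiver 1, Receiver 3 (subtract circle equations pairwise → linear system) gives (x, y) ≈ (35.4, 33.5).
Distances from that point to each station vs reported:
  Receiver 0: calculated 145.9 vs reported 145.9 → residual 0.0 km
  Receiver 1: calculated 77.4 vs reported 77.4 → residual 0.0 km
  Receiver 2: calculated 116.0 vs reported 138.4 → residual 22.4 km
  Receiver 3: calculated 81.5 vs reported 81.5 → residual 0.0 km
Receiver 0, Receiver 1, Receiver 3 are mutually consistent (residuals ≈ 0); Receiver 2 is off by 22.4 km.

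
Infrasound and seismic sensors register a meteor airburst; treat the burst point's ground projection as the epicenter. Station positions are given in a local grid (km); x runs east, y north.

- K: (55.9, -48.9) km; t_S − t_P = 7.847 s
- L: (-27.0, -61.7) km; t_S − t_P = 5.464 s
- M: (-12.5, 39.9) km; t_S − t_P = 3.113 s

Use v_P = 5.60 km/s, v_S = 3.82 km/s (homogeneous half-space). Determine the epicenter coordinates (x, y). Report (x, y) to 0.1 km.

Distance from S−P lag: d = Δt · v_P v_S / (v_P − v_S) = Δt · (5.60·3.82)/(5.60−3.82) ≈ 12.0180·Δt.
So d_K = 94.31, d_L = 65.67, d_M = 37.41 km.
Circle about each station: (x − 55.9)² + (y + 48.9)² = 94.31²; (x + 27.0)² + (y + 61.7)² = 65.67²; (x + 12.5)² + (y − 39.9)² = 37.41².
Subtracting the K equation from the L and M equations removes the quadratic terms:
-165.8 x − 25.6 y = 3601.70
-136.8 x + 177.6 y = 3727.11
Solving the 2×2 system: x ≈ -22.3, y ≈ 3.8 km.
Check against K (with the unrounded x, y): √((x − 55.9)²+(y + 48.9)²) = 94.31 ≈ 94.31 km. ✓

-22.3 km east, 3.8 km north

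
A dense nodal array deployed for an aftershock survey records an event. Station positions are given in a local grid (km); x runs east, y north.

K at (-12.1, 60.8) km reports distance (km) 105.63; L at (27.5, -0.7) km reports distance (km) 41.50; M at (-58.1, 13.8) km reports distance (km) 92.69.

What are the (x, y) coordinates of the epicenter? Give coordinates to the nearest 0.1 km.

Circle about each station: (x + 12.1)² + (y − 60.8)² = 105.63²; (x − 27.5)² + (y + 0.7)² = 41.50²; (x + 58.1)² + (y − 13.8)² = 92.69².
Subtracting pairs of circle equations eliminates x²+y² and gives linear equations (the radical axes):
79.2 x − 123.0 y = 6349.14
-92.0 x − 94.0 y = 2289.26
Solving the 2×2 system: x ≈ 16.8, y ≈ -40.8 km.

x ≈ 16.8 km, y ≈ -40.8 km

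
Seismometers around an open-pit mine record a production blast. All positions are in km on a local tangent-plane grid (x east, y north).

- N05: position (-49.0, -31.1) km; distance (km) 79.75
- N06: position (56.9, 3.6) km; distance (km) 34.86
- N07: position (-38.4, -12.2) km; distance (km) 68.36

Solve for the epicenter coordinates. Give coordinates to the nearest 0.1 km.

29.7 km east, -18.2 km north

Circle about each station: (x + 49.0)² + (y + 31.1)² = 79.75²; (x − 56.9)² + (y − 3.6)² = 34.86²; (x + 38.4)² + (y + 12.2)² = 68.36².
Subtracting pairs of circle equations eliminates x²+y² and gives linear equations (the radical axes):
211.8 x + 69.4 y = 5027.20
21.2 x + 37.8 y = -57.84
Solving the 2×2 system: x ≈ 29.7, y ≈ -18.2 km.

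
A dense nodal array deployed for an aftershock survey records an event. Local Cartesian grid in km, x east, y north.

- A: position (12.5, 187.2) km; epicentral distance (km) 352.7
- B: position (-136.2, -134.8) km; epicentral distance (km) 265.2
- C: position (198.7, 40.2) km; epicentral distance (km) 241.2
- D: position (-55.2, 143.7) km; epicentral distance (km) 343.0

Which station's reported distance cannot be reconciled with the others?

Solve using three stations at a time. Using A, B, D (subtract circle equations pairwise → linear system) gives (x, y) ≈ (128.8, -145.8).
Distances from that point to each station vs reported:
  A: calculated 352.7 vs reported 352.7 → residual 0.0 km
  B: calculated 265.2 vs reported 265.2 → residual 0.0 km
  C: calculated 198.7 vs reported 241.2 → residual 42.5 km
  D: calculated 343.0 vs reported 343.0 → residual 0.0 km
A, B, D are mutually consistent (residuals ≈ 0); C is off by 42.5 km.

C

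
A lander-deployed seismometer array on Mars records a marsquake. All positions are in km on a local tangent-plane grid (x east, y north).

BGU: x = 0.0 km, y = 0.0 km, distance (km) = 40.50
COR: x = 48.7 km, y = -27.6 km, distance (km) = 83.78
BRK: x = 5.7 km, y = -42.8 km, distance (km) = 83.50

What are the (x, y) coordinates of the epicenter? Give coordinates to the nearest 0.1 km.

Circle about each station: x² + y² = 40.50²; (x − 48.7)² + (y + 27.6)² = 83.78²; (x − 5.7)² + (y + 42.8)² = 83.50².
Subtracting pairs of circle equations eliminates x²+y² and gives linear equations (the radical axes):
97.4 x − 55.2 y = -2245.39
11.4 x − 85.6 y = -3467.67
Solving the 2×2 system: x ≈ -0.1, y ≈ 40.5 km.

-0.1 km east, 40.5 km north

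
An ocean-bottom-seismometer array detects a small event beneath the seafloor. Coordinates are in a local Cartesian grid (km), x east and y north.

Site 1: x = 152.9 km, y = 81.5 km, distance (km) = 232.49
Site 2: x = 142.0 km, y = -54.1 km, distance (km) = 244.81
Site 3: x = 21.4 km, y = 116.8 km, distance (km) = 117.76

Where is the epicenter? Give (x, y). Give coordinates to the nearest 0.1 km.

Circle about each station: (x − 152.9)² + (y − 81.5)² = 232.49²; (x − 142.0)² + (y + 54.1)² = 244.81²; (x − 21.4)² + (y − 116.8)² = 117.76².
Subtracting the Site 1 equation from the Site 2 and Site 3 equations removes the quadratic terms:
-21.8 x − 271.2 y = -12810.19
-263.0 x + 70.6 y = 24263.72
Solving the 2×2 system: x ≈ -77.9, y ≈ 53.5 km.
Check against Site 1 (with the unrounded x, y): √((x − 152.9)²+(y − 81.5)²) = 232.49 ≈ 232.49 km. ✓

(-77.9, 53.5)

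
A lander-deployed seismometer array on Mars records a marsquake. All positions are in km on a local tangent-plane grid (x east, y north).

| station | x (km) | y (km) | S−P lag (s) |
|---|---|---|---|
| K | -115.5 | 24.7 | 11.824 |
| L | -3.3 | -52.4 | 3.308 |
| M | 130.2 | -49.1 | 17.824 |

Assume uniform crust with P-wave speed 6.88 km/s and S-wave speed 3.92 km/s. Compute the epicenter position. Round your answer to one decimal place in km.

-32.1 km east, -43.5 km north

Distance from S−P lag: d = Δt · v_P v_S / (v_P − v_S) = Δt · (6.88·3.92)/(6.88−3.92) ≈ 9.1114·Δt.
So d_K = 107.73, d_L = 30.14, d_M = 162.40 km.
Circle about each station: (x + 115.5)² + (y − 24.7)² = 107.73²; (x + 3.3)² + (y + 52.4)² = 30.14²; (x − 130.2)² + (y + 49.1)² = 162.40².
Subtracting the K equation from the L and M equations removes the quadratic terms:
224.4 x − 154.2 y = -496.36
491.4 x − 147.6 y = -9355.50
Solving the 2×2 system: x ≈ -32.1, y ≈ -43.5 km.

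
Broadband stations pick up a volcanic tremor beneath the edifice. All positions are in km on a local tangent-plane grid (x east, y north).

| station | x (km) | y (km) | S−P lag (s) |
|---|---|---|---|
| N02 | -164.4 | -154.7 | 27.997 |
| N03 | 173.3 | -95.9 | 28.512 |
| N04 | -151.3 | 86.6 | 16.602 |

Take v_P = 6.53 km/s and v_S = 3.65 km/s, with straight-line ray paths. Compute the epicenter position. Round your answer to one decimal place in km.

Distance from S−P lag: d = Δt · v_P v_S / (v_P − v_S) = Δt · (6.53·3.65)/(6.53−3.65) ≈ 8.2759·Δt.
So d_N02 = 231.70, d_N03 = 235.96, d_N04 = 137.40 km.
Circle about each station: (x + 164.4)² + (y + 154.7)² = 231.70²; (x − 173.3)² + (y + 95.9)² = 235.96²; (x + 151.3)² + (y − 86.6)² = 137.40².
Subtracting the N02 equation from the N03 and N04 equations removes the quadratic terms:
675.4 x + 117.6 y = -13721.98
26.2 x + 482.6 y = 14237.93
Solving the 2×2 system: x ≈ -25.7, y ≈ 30.9 km.
Check against N02 (with the unrounded x, y): √((x + 164.4)²+(y + 154.7)²) = 231.70 ≈ 231.70 km. ✓

x ≈ -25.7 km, y ≈ 30.9 km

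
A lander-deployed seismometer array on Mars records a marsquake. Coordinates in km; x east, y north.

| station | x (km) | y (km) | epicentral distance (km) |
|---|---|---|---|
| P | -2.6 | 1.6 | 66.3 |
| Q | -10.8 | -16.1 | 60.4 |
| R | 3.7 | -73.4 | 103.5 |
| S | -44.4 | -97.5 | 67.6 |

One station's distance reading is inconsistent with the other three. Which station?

S

Solve using three stations at a time. Using P, Q, R (subtract circle equations pairwise → linear system) gives (x, y) ≈ (-68.8, 0.4).
Distances from that point to each station vs reported:
  P: calculated 66.2 vs reported 66.3 → residual 0.1 km
  Q: calculated 60.3 vs reported 60.4 → residual 0.1 km
  R: calculated 103.4 vs reported 103.5 → residual 0.1 km
  S: calculated 100.9 vs reported 67.6 → residual 33.3 km
P, Q, R are mutually consistent (residuals ≈ 0); S is off by 33.3 km.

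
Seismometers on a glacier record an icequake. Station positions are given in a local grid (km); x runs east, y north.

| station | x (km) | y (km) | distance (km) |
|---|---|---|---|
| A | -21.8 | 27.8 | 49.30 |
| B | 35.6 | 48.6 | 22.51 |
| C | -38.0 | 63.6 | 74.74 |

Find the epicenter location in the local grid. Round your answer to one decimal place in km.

Circle about each station: (x + 21.8)² + (y − 27.8)² = 49.30²; (x − 35.6)² + (y − 48.6)² = 22.51²; (x + 38.0)² + (y − 63.6)² = 74.74².
Subtracting the A equation from the B and C equations removes the quadratic terms:
114.8 x + 41.6 y = 4305.03
-32.4 x + 71.6 y = 1085.30
Solving the 2×2 system: x ≈ 27.5, y ≈ 27.6 km.

27.5 km east, 27.6 km north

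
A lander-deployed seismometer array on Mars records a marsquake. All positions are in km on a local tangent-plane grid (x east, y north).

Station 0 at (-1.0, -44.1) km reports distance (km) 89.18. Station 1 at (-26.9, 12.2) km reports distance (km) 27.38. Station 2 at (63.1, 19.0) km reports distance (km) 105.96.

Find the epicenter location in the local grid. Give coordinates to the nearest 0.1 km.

-41.6 km east, 35.3 km north

Circle about each station: (x + 1.0)² + (y + 44.1)² = 89.18²; (x + 26.9)² + (y − 12.2)² = 27.38²; (x − 63.1)² + (y − 19.0)² = 105.96².
Subtracting pairs of circle equations eliminates x²+y² and gives linear equations (the radical axes):
-51.8 x + 112.6 y = 6130.05
128.2 x + 126.2 y = -877.65
Solving the 2×2 system: x ≈ -41.6, y ≈ 35.3 km.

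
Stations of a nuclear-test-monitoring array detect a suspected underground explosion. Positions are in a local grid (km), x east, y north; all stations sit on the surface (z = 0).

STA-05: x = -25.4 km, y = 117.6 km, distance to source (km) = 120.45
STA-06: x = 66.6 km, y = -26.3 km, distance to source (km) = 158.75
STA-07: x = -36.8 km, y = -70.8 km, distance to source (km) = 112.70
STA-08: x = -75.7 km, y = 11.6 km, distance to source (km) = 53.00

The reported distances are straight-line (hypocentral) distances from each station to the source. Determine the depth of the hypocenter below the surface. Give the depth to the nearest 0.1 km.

Each station gives a sphere (x−x_i)² + (y−y_i)² + z² = d_i² (stations at z=0).
Subtracting the STA-05 sphere from STA-06 and STA-07: z² cancels, leaving linear equations in x and y:
184.0 x − 287.8 y = -20041.03
-22.8 x − 376.8 y = -6301.13
Solving: x ≈ -75.606, y ≈ 21.298 km (keep extra digits for the depth step; rounded: -75.6, 21.3).
Then from the STA-05 sphere: z² = 120.45² − (x + 25.4)² − (y − 117.6)² with x = -75.606, y = 21.298, so z ≈ 52.091 ≈ 52.1 km.
Check against STA-08 (with the unrounded solution): distance 52.99 ≈ 53.00 km. ✓

depth ≈ 52.1 km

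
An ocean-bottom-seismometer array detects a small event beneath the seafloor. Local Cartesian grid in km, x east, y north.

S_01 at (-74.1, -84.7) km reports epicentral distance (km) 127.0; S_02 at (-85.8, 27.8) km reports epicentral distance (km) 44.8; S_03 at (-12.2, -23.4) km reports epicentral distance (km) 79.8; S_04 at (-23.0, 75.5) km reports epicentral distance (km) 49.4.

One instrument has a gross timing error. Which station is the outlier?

Solve using three stations at a time. Using S_01, S_03, S_04 (subtract circle equations pairwise → linear system) gives (x, y) ≈ (-58.8, 41.4).
Distances from that point to each station vs reported:
  S_01: calculated 127.0 vs reported 127.0 → residual 0.0 km
  S_02: calculated 30.2 vs reported 44.8 → residual 14.6 km
  S_03: calculated 79.8 vs reported 79.8 → residual 0.0 km
  S_04: calculated 49.5 vs reported 49.4 → residual 0.1 km
S_01, S_03, S_04 are mutually consistent (residuals ≈ 0); S_02 is off by 14.6 km.

S_02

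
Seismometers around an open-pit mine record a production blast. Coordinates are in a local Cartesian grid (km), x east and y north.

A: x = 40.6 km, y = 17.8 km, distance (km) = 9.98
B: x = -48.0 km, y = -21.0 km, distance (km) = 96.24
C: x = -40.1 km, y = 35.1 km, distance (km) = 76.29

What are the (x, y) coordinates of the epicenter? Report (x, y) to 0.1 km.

Circle about each station: (x − 40.6)² + (y − 17.8)² = 9.98²; (x + 48.0)² + (y + 21.0)² = 96.24²; (x + 40.1)² + (y − 35.1)² = 76.29².
Subtracting the A equation from the B and C equations removes the quadratic terms:
-177.2 x − 77.6 y = -8382.74
-161.4 x + 34.6 y = -4845.74
Solving the 2×2 system: x ≈ 35.7, y ≈ 26.5 km.

x ≈ 35.7 km, y ≈ 26.5 km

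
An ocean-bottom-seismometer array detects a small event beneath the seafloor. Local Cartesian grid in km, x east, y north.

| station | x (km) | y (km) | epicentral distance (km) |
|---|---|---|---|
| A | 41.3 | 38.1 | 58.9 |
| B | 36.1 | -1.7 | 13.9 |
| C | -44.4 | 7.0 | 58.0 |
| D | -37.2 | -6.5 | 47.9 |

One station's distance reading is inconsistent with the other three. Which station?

B

Solve using three stations at a time. Using A, C, D (subtract circle equations pairwise → linear system) gives (x, y) ≈ (10.4, -12.1).
Distances from that point to each station vs reported:
  A: calculated 58.9 vs reported 58.9 → residual 0.0 km
  B: calculated 27.7 vs reported 13.9 → residual 13.8 km
  C: calculated 58.0 vs reported 58.0 → residual 0.0 km
  D: calculated 47.9 vs reported 47.9 → residual 0.0 km
A, C, D are mutually consistent (residuals ≈ 0); B is off by 13.8 km.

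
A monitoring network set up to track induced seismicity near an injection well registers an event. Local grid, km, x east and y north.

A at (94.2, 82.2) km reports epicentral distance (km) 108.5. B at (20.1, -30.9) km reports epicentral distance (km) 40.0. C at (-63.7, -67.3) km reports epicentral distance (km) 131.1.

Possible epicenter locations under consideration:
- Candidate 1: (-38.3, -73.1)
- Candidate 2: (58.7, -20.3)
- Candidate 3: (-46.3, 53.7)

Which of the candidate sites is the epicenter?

For each candidate, compare |candidate − station| to the reported distance:
Candidate 1: residuals A 95.6, B 32.1, C 105.0 → max 105.0 km
Candidate 2: residuals A 0.0, B 0.0, C 0.0 → max 0.0 km
Candidate 3: residuals A 34.9, B 67.5, C 8.9 → max 67.5 km
Only Candidate 2 has all residuals ≈ 0.

Candidate 2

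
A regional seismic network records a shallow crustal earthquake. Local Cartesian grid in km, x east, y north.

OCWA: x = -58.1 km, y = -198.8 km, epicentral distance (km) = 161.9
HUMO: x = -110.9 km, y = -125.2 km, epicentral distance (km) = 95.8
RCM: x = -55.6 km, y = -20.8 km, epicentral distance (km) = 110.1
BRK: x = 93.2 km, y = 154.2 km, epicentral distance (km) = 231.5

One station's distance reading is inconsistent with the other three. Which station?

HUMO

Solve using three stations at a time. Using OCWA, RCM, BRK (subtract circle equations pairwise → linear system) gives (x, y) ≈ (42.1, -71.6).
Distances from that point to each station vs reported:
  OCWA: calculated 161.9 vs reported 161.9 → residual 0.0 km
  HUMO: calculated 162.1 vs reported 95.8 → residual 66.3 km
  RCM: calculated 110.1 vs reported 110.1 → residual 0.0 km
  BRK: calculated 231.5 vs reported 231.5 → residual 0.0 km
OCWA, RCM, BRK are mutually consistent (residuals ≈ 0); HUMO is off by 66.3 km.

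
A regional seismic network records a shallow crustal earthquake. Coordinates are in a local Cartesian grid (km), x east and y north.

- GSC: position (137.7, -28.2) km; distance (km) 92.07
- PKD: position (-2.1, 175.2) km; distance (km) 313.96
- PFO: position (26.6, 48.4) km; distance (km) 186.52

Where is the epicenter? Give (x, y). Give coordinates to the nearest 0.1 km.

(113.0, -116.9)

Circle about each station: (x − 137.7)² + (y + 28.2)² = 92.07²; (x + 2.1)² + (y − 175.2)² = 313.96²; (x − 26.6)² + (y − 48.4)² = 186.52².
Subtracting the GSC equation from the PKD and PFO equations removes the quadratic terms:
-279.6 x + 406.8 y = -79151.08
-222.2 x + 153.2 y = -43019.24
Solving the 2×2 system: x ≈ 113.0, y ≈ -116.9 km.
Check against GSC (with the unrounded x, y): √((x − 137.7)²+(y + 28.2)²) = 92.07 ≈ 92.07 km. ✓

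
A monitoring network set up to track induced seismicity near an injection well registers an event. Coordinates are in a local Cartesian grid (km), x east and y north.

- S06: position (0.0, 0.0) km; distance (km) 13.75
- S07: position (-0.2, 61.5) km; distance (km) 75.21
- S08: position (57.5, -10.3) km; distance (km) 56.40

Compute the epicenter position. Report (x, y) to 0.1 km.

Circle about each station: x² + y² = 13.75²; (x + 0.2)² + (y − 61.5)² = 75.21²; (x − 57.5)² + (y + 10.3)² = 56.40².
Subtracting the S06 equation from the S07 and S08 equations removes the quadratic terms:
-0.4 x + 123.0 y = -1685.19
115.0 x − 20.6 y = 420.44
Solving the 2×2 system: x ≈ 1.2, y ≈ -13.7 km.

1.2 km east, -13.7 km north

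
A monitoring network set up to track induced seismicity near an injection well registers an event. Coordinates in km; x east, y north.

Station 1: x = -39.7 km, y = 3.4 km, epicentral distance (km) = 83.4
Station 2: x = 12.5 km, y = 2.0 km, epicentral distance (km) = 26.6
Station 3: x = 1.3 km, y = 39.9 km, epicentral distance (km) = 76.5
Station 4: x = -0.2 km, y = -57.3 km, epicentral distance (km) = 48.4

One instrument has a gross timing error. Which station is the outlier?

Station 2

Solve using three stations at a time. Using Station 1, Station 3, Station 4 (subtract circle equations pairwise → linear system) gives (x, y) ≈ (37.9, -27.3).
Distances from that point to each station vs reported:
  Station 1: calculated 83.4 vs reported 83.4 → residual 0.0 km
  Station 2: calculated 38.8 vs reported 26.6 → residual 12.2 km
  Station 3: calculated 76.5 vs reported 76.5 → residual 0.0 km
  Station 4: calculated 48.4 vs reported 48.4 → residual 0.0 km
Station 1, Station 3, Station 4 are mutually consistent (residuals ≈ 0); Station 2 is off by 12.2 km.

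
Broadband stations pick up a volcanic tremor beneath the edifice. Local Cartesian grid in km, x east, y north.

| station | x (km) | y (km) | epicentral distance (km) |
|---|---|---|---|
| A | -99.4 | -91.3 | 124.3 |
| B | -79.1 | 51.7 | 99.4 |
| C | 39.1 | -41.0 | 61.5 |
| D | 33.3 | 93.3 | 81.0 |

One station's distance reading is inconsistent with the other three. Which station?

Solve using three stations at a time. Using B, C, D (subtract circle equations pairwise → linear system) gives (x, y) ≈ (13.2, 14.8).
Distances from that point to each station vs reported:
  A: calculated 154.7 vs reported 124.3 → residual 30.4 km
  B: calculated 99.4 vs reported 99.4 → residual 0.0 km
  C: calculated 61.5 vs reported 61.5 → residual 0.0 km
  D: calculated 81.0 vs reported 81.0 → residual 0.0 km
B, C, D are mutually consistent (residuals ≈ 0); A is off by 30.4 km.

A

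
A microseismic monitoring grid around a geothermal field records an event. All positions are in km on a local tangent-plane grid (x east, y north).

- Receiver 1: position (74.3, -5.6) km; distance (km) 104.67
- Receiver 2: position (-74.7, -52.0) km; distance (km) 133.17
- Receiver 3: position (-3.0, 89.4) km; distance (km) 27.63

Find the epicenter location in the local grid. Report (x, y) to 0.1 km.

Circle about each station: (x − 74.3)² + (y + 5.6)² = 104.67²; (x + 74.7)² + (y + 52.0)² = 133.17²; (x + 3.0)² + (y − 89.4)² = 27.63².
Subtracting the Receiver 1 equation from the Receiver 2 and Receiver 3 equations removes the quadratic terms:
-298.0 x − 92.8 y = -4046.20
-154.6 x + 190.0 y = 12641.90
Solving the 2×2 system: x ≈ -5.7, y ≈ 61.9 km.

(-5.7, 61.9)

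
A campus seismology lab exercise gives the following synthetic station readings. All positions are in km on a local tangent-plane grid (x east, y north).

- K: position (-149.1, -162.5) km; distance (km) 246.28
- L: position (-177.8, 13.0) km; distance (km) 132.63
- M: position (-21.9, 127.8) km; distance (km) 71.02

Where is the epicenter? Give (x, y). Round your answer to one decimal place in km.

-56.0 km east, 65.5 km north

Circle about each station: (x + 149.1)² + (y + 162.5)² = 246.28²; (x + 177.8)² + (y − 13.0)² = 132.63²; (x + 21.9)² + (y − 127.8)² = 71.02².
Subtracting pairs of circle equations eliminates x²+y² and gives linear equations (the radical axes):
-57.4 x + 351.0 y = 26207.90
254.4 x + 580.6 y = 23785.39
Solving the 2×2 system: x ≈ -56.0, y ≈ 65.5 km.
Check against K (with the unrounded x, y): √((x + 149.1)²+(y + 162.5)²) = 246.28 ≈ 246.28 km. ✓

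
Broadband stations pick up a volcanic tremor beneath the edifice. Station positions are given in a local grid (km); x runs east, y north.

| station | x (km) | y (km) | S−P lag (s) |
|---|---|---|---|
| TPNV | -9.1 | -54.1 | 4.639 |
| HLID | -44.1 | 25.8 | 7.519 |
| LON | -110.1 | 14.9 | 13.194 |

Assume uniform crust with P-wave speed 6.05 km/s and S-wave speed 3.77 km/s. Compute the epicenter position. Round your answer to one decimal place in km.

x ≈ 18.1 km, y ≈ -16.5 km

Distance from S−P lag: d = Δt · v_P v_S / (v_P − v_S) = Δt · (6.05·3.77)/(6.05−3.77) ≈ 10.0037·Δt.
So d_TPNV = 46.41, d_HLID = 75.22, d_LON = 131.99 km.
Circle about each station: (x + 9.1)² + (y + 54.1)² = 46.41²; (x + 44.1)² + (y − 25.8)² = 75.22²; (x + 110.1)² + (y − 14.9)² = 131.99².
Subtracting the TPNV equation from the HLID and LON equations removes the quadratic terms:
-70.0 x + 159.8 y = -3903.33
-202.0 x + 138.0 y = -5933.07
Solving the 2×2 system: x ≈ 18.1, y ≈ -16.5 km.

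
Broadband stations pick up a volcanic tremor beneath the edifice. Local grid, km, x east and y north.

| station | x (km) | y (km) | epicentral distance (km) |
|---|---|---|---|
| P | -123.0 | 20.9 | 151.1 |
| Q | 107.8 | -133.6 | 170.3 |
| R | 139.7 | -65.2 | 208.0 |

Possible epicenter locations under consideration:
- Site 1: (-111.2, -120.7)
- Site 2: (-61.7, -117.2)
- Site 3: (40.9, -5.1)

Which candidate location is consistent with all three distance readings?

Site 2

For each candidate, compare |candidate − station| to the reported distance:
Site 1: residuals P 9.0, Q 49.1, R 49.0 → max 49.1 km
Site 2: residuals P 0.0, Q 0.0, R 0.0 → max 0.0 km
Site 3: residuals P 14.8, Q 25.4, R 92.4 → max 92.4 km
Only Site 2 has all residuals ≈ 0.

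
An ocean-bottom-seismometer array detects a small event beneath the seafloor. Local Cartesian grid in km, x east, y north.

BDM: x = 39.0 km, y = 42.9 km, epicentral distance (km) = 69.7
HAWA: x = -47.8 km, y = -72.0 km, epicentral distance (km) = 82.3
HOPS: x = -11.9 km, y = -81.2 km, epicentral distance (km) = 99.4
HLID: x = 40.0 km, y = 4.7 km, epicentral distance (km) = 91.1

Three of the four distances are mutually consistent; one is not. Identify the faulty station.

BDM

Solve using three stations at a time. Using HAWA, HOPS, HLID (subtract circle equations pairwise → linear system) gives (x, y) ≈ (-50.9, 10.2).
Distances from that point to each station vs reported:
  BDM: calculated 95.7 vs reported 69.7 → residual 26.0 km
  HAWA: calculated 82.2 vs reported 82.3 → residual 0.1 km
  HOPS: calculated 99.4 vs reported 99.4 → residual 0.0 km
  HLID: calculated 91.0 vs reported 91.1 → residual 0.1 km
HAWA, HOPS, HLID are mutually consistent (residuals ≈ 0); BDM is off by 26.0 km.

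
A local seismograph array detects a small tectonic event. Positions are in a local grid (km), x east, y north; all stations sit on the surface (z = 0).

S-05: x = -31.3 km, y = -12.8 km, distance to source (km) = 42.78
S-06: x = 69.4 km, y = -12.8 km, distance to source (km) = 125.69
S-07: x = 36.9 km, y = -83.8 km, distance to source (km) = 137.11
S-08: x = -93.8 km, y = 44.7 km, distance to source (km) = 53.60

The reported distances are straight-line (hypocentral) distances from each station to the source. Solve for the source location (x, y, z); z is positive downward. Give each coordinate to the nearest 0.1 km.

Each station gives a sphere (x−x_i)² + (y−y_i)² + z² = d_i² (stations at z=0).
Subtracting the S-05 sphere from S-06 and S-07: z² cancels, leaving linear equations in x and y:
201.4 x + 0.0 y = -10131.18
136.4 x − 142.0 y = -9728.50
Solving: x ≈ -50.304, y ≈ 20.191 km (keep extra digits for the depth step; rounded: -50.3, 20.2).
Then from the S-05 sphere: z² = 42.78² − (x + 31.3)² − (y + 12.8)² with x = -50.304, y = 20.191, so z ≈ 19.508 ≈ 19.5 km.

x ≈ -50.3 km, y ≈ 20.2 km, depth ≈ 19.5 km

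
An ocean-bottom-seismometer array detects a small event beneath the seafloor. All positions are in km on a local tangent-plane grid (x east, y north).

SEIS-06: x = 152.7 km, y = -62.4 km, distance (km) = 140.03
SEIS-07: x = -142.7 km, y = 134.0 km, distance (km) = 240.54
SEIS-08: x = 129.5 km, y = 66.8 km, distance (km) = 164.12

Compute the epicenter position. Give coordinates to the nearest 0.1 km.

Circle about each station: (x − 152.7)² + (y + 62.4)² = 140.03²; (x + 142.7)² + (y − 134.0)² = 240.54²; (x − 129.5)² + (y − 66.8)² = 164.12².
Subtracting the SEIS-06 equation from the SEIS-07 and SEIS-08 equations removes the quadratic terms:
-590.8 x + 392.8 y = -27142.85
-46.4 x + 258.4 y = -13305.53
Solving the 2×2 system: x ≈ 13.3, y ≈ -49.1 km.

x ≈ 13.3 km, y ≈ -49.1 km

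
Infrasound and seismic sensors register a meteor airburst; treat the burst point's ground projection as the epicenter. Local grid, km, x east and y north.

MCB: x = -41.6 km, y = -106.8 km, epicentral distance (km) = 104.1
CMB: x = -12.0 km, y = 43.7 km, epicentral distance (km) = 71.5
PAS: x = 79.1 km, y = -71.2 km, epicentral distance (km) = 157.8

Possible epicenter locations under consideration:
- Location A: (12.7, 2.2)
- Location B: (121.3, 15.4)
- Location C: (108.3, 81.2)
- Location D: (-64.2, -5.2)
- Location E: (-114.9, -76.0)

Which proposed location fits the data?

For each candidate, compare |candidate − station| to the reported distance:
Location A: residuals MCB 17.7, CMB 23.2, PAS 58.8 → max 58.8 km
Location B: residuals MCB 99.5, CMB 64.8, PAS 61.5 → max 99.5 km
Location C: residuals MCB 136.3, CMB 54.5, PAS 2.6 → max 136.3 km
Location D: residuals MCB 0.0, CMB 0.0, PAS 0.0 → max 0.0 km
Location E: residuals MCB 24.6, CMB 86.3, PAS 36.3 → max 86.3 km
Only Location D has all residuals ≈ 0.

Location D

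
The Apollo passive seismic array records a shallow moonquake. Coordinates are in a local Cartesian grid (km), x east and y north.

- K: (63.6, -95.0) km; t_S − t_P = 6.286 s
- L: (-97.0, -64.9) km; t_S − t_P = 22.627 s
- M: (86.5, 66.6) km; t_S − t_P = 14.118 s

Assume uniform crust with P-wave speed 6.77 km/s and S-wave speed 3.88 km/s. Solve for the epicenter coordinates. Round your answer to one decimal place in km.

Distance from S−P lag: d = Δt · v_P v_S / (v_P − v_S) = Δt · (6.77·3.88)/(6.77−3.88) ≈ 9.0891·Δt.
So d_K = 57.13, d_L = 205.66, d_M = 128.32 km.
Circle about each station: (x − 63.6)² + (y + 95.0)² = 57.13²; (x + 97.0)² + (y + 64.9)² = 205.66²; (x − 86.5)² + (y − 66.6)² = 128.32².
Subtracting the K equation from the L and M equations removes the quadratic terms:
-321.2 x + 60.2 y = -38481.15
45.8 x + 323.2 y = -14354.34
Solving the 2×2 system: x ≈ 108.6, y ≈ -59.8 km.
Check against K (with the unrounded x, y): √((x − 63.6)²+(y + 95.0)²) = 57.13 ≈ 57.13 km. ✓

x ≈ 108.6 km, y ≈ -59.8 km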